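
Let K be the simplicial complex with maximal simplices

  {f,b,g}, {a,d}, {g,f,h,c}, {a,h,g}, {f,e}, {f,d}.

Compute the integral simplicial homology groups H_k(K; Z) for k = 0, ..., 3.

H_0 = Z,  H_1 = Z,  H_2 = 0,  H_3 = 0.

Fix the vertex order a < b < c < d < e < f < g < h and write every simplex with vertices in increasing order. Then dim K = 3 and the simplices of K are:

  0-simplices (8): a, b, c, d, e, f, g, h
  1-simplices (13): ad, ag, ah, bf, bg, cf, cg, ch, df, ef, fg, fh, gh
  2-simplices (6): agh, bfg, cfg, cfh, cgh, fgh
  3-simplices (1): cfgh

Hence C_0 ≅ Z^8, C_1 ≅ Z^13, C_2 ≅ Z^6, C_3 ≅ Z^1.

∂_1: C_1 → C_0 is given by ∂[p,q] = [q] − [p]. For instance
  ∂ef = f − e.
As a 8×13 matrix over Z this has rank 7, with invariant factors (1,1,1,1,1,1,1).

∂_2: C_2 → C_1 acts by ∂[p,q,r] = [q,r] − [p,r] + [p,q]. For instance
  ∂cgh = gh − ch + cg,
  ∂cfg = fg − cg + cf.
This gives a 13×6 integer matrix of rank 5; reducing to Smith normal form yields diagonal entries (1,1,1,1,1).

Boundary ∂_3: C_3 → C_2 sends each 3-simplex σ to the alternating sum Σ_i (−1)^i (σ with its i-th vertex removed). For instance
  ∂cfgh = fgh − cgh + cfh − cfg.
This gives a 6×1 integer matrix of rank 1; reducing to Smith normal form yields diagonal entries (1).

Computing H_k = (kernel of ∂_k) / (image of ∂_{k+1}):

  H_0: rank C_0 − rank ∂_1 = 8 − 7 = 1, and the invariant factors of ∂_1 are all 1, so H_0 ≅ Z.
  H_1: rank ker ∂_1 − rank ∂_2 = (13 − 7) − 5 = 1, and the invariant factors of ∂_2 are all 1, so H_1 ≅ Z.
  H_2: rank ker ∂_2 − rank ∂_3 = (6 − 5) − 1 = 0, and the invariant factors of ∂_3 are all 1, so H_2 ≅ 0.
  H_3: rank ker ∂_3 − rank ∂_4 = (1 − 1) − 0 = 0, and there is no ∂_4, so H_3 ≅ 0.

As a check, the Euler characteristic is 8 − 13 + 6 − 1 = 0, which agrees with 1 − 1 + 0 − 0 = 0.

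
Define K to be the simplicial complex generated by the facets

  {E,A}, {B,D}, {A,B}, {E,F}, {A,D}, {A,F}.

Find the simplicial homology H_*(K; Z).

H_0 ≅ Z,  H_1 ≅ Z^2.

Order the vertices as A < B < D < E < F. Listing each simplex with vertices in this order, K has dimension 1 with simplices:

  0-simplices (5): A, B, D, E, F
  1-simplices (6): AB, AD, AE, AF, BD, EF

giving chain groups C_0 ≅ Z^5, C_1 ≅ Z^6.

∂_1: C_1 → C_0 sends each edge [p,q] (with p < q) to q − p.
The 5×6 boundary matrix has rank 4 and Smith normal form diag(1,1,1,1).

Reading off H_k = ker ∂_k / im ∂_{k+1}:

  H_0: rank C_0 − rank ∂_1 = 5 − 4 = 1, and the invariant factors of ∂_1 are all 1, so H_0 ≅ Z.
  H_1: rank ker ∂_1 − rank ∂_2 = (6 − 4) − 0 = 2, and there is no ∂_2, so H_1 ≅ Z^2.

(K is a triangulation of a wedge of 2 circles.)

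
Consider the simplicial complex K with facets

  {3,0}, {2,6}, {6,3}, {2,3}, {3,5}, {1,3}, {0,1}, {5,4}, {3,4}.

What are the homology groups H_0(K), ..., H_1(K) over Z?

H_0 = Z,  H_1 = Z^3.

Fix the vertex order 0 < 1 < 2 < 3 < 4 < 5 < 6 and write every simplex with vertices in increasing order. Then dim K = 1 and the simplices of K are:

  0-simplices (7): [0], [1], [2], [3], [4], [5], [6]
  1-simplices (9): [0,1], [0,3], [1,3], [2,3], [2,6], [3,4], [3,5], [3,6], [4,5]

giving chain groups C_0 ≅ Z^7, C_1 ≅ Z^9.

The boundary map ∂_1: C_1 → C_0 maps an edge to its endpoints' difference, ∂[p,q] = q − p.
The 7×9 boundary matrix has rank 6 and Smith normal form diag(1,1,1,1,1,1).

Reading off H_k = ker ∂_k / im ∂_{k+1}:

  H_0: rank C_0 − rank ∂_1 = 7 − 6 = 1, and the invariant factors of ∂_1 are all 1, so H_0 ≅ Z.
  H_1: rank ker ∂_1 − rank ∂_2 = (9 − 6) − 0 = 3, and there is no ∂_2, so H_1 ≅ Z^3.

As a check, the Euler characteristic is 7 − 9 = -2, which agrees with 1 − 3 = -2.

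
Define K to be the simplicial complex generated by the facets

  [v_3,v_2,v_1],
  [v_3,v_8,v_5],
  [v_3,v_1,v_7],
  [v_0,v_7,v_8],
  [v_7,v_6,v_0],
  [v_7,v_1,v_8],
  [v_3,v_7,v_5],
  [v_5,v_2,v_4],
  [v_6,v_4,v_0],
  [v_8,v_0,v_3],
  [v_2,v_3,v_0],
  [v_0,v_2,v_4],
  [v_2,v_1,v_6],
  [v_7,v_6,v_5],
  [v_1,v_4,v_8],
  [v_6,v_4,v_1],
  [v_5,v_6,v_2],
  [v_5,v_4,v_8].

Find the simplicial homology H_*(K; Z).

H_0 = Z,  H_1 = Z ⊕ Z/2,  H_2 = 0.

Take the total order v_0 < v_1 < v_2 < v_3 < v_4 < v_5 < v_6 < v_7 < v_8 on the vertex set. Then K (dimension 2) consists of the simplices:

  0-simplices (9): [v_0], [v_1], [v_2], [v_3], [v_4], [v_5], [v_6], [v_7], [v_8]
  1-simplices (27): (27 of them)
  2-simplices (18): (18 of them)

giving chain groups C_0 ≅ Z^9, C_1 ≅ Z^27, C_2 ≅ Z^18.

Boundary ∂_1: C_1 → C_0 is given by ∂[p,q] = [q] − [p].
The resulting 9×27 matrix has rank 8, and its Smith normal form has invariant factors (1,1,1,1,1,1,1,1).

The boundary map ∂_2: C_2 → C_1 sends each 2-simplex [p,q,r] to [q,r] − [p,r] + [p,q]. For instance
  ∂[v_1,v_4,v_6] = [v_4,v_6] − [v_1,v_6] + [v_1,v_4],
  ∂[v_1,v_3,v_7] = [v_3,v_7] − [v_1,v_7] + [v_1,v_3].
As a 27×18 matrix over Z this has rank 18, with invariant factors (1,1,1,1,1,1,1,1,1,1,1,1,1,1,1,1,1,2).

Computing H_k = (kernel of ∂_k) / (image of ∂_{k+1}):

  H_0: rank C_0 − rank ∂_1 = 9 − 8 = 1, and the invariant factors of ∂_1 are all 1, so H_0 = Z.
  H_1: rank ker ∂_1 − rank ∂_2 = (27 − 8) − 18 = 1, and ∂_2 has invariant factor 2 > 1, so H_1 = Z ⊕ Z/2.
  H_2: rank ker ∂_2 − rank ∂_3 = (18 − 18) − 0 = 0, and there is no ∂_3, so H_2 = 0.

(K is a triangulation of the Klein bottle.)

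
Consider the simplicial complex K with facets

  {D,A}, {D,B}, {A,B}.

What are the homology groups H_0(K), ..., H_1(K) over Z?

H_0 = Z,  H_1 = Z.

Order the vertices as A < B < D. Listing each simplex with vertices in this order, K has dimension 1 with simplices:

  0-simplices (3): A, B, D
  1-simplices (3): AB, AD, BD

Hence C_0 ≅ Z^3, C_1 ≅ Z^3.

Boundary ∂_1: C_1 → C_0 maps an edge to its endpoints' difference, ∂[p,q] = q − p.
The 3×3 boundary matrix has rank 2 and Smith normal form diag(1,1).

Now H_k = ker ∂_k / im ∂_{k+1}, so:

  H_0: rank C_0 − rank ∂_1 = 3 − 2 = 1, and the invariant factors of ∂_1 are all 1, so H_0 = Z.
  H_1: rank ker ∂_1 − rank ∂_2 = (3 − 2) − 0 = 1, and there is no ∂_2, so H_1 = Z.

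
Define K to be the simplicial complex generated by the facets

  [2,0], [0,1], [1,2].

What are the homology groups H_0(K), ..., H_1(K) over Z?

H_0 ≅ Z,  H_1 ≅ Z.

K has 3 vertices, 3 edges.
rank ∂_0 = 0, rank ∂_1 = 2 ⇒ b_0 = 3 − 0 − 2 = 1; all invariant factors of ∂_1 are 1 so no torsion. So H_0 ≅ Z.
rank ∂_1 = 2, rank ∂_2 = 0 ⇒ b_1 = 3 − 2 − 0 = 1. So H_1 ≅ Z.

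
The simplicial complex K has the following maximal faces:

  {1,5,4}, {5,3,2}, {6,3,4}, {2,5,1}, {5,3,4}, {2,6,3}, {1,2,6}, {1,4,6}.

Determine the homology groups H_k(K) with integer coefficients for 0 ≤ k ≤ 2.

Fix the vertex order 1 < 2 < 3 < 4 < 5 < 6 and write every simplex with vertices in increasing order. Then dim K = 2 and the simplices of K are:

  0-simplices (6): [1], [2], [3], [4], [5], [6]
  1-simplices (12): [1,2], [1,4], [1,5], [1,6], [2,3], [2,5], [2,6], [3,4], [3,5], [3,6], [4,5], [4,6]
  2-simplices (8): [1,2,5], [1,2,6], [1,4,5], [1,4,6], [2,3,5], [2,3,6], [3,4,5], [3,4,6]

Hence C_0 ≅ Z^6, C_1 ≅ Z^12, C_2 ≅ Z^8.

∂_1: C_1 → C_0 sends each edge [p,q] (with p < q) to q − p. For instance
  ∂[1,4] = [4] − [1].
This gives a 6×12 integer matrix of rank 5; reducing to Smith normal form yields diagonal entries (1,1,1,1,1).

Boundary ∂_2: C_2 → C_1 maps a triangle to the signed sum of its edges. For instance
  ∂[1,2,5] = [2,5] − [1,5] + [1,2],
  ∂[1,4,6] = [4,6] − [1,6] + [1,4].
The resulting 12×8 matrix has rank 7, and its Smith normal form has invariant factors (1,1,1,1,1,1,1).

Computing H_k = (kernel of ∂_k) / (image of ∂_{k+1}):

  H_0: rank C_0 − rank ∂_1 = 6 − 5 = 1, and the invariant factors of ∂_1 are all 1, so H_0 ≅ Z.
  H_1: rank ker ∂_1 − rank ∂_2 = (12 − 5) − 7 = 0, and the invariant factors of ∂_2 are all 1, so H_1 ≅ 0.
  H_2: rank ker ∂_2 − rank ∂_3 = (8 − 7) − 0 = 1, and there is no ∂_3, so H_2 ≅ Z.

H_0 ≅ Z,  H_1 = 0,  H_2 ≅ Z.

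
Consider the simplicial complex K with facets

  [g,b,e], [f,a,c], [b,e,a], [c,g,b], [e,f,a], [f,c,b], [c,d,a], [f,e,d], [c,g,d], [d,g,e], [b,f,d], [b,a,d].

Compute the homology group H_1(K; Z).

Fix the vertex order a < b < c < d < e < f < g and write every simplex with vertices in increasing order. Then dim K = 2 and the simplices of K are:

  0-simplices (7): a, b, c, d, e, f, g
  1-simplices (18): ab, ac, ad, ae, af, bc, bd, be, bf, bg, cd, cf, cg, de, df, dg, ef, eg
  2-simplices (12): abd, abe, acd, acf, aef, bcf, bcg, bdf, beg, cdg, def, deg

so the chain groups are C_0 ≅ Z^7, C_1 ≅ Z^18, C_2 ≅ Z^12.

∂_1: C_1 → C_0 is given by ∂[p,q] = [q] − [p]. For instance
  ∂eg = g − e.
The 7×18 boundary matrix has rank 6 and Smith normal form diag(1,1,1,1,1,1).

∂_2: C_2 → C_1 acts by ∂[p,q,r] = [q,r] − [p,r] + [p,q]. For instance
  ∂acf = cf − af + ac,
  ∂abd = bd − ad + ab.
This gives a 18×12 integer matrix of rank 12; reducing to Smith normal form yields diagonal entries (1,1,1,1,1,1,1,1,1,1,1,2).

Computing H_k = (kernel of ∂_k) / (image of ∂_{k+1}):

  H_1: rank ker ∂_1 − rank ∂_2 = (18 − 6) − 12 = 0, and ∂_2 has invariant factor 2 > 1, so H_1 ≅ Z/2.

H_1 ≅ Z/2.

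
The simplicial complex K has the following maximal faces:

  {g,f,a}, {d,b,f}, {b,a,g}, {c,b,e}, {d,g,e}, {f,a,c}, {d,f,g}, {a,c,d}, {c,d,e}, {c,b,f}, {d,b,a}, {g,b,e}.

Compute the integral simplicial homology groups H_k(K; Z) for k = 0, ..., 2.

Order the vertices as a < b < c < d < e < f < g. Listing each simplex with vertices in this order, K has dimension 2 with simplices:

  0-simplices (7): a, b, c, d, e, f, g
  1-simplices (18): ab, ac, ad, af, ag, bc, bd, be, bf, bg, cd, ce, cf, de, df, dg, eg, fg
  2-simplices (12): abd, abg, acd, acf, afg, bce, bcf, bdf, beg, cde, deg, dfg

Hence C_0 ≅ Z^7, C_1 ≅ Z^18, C_2 ≅ Z^12.

Boundary ∂_1: C_1 → C_0 is given by ∂[p,q] = [q] − [p].
The 7×18 boundary matrix has rank 6 and Smith normal form diag(1,1,1,1,1,1).

Boundary ∂_2: C_2 → C_1 sends each 2-simplex [p,q,r] to [q,r] − [p,r] + [p,q]. For instance
  ∂acd = cd − ad + ac,
  ∂bce = ce − be + bc.
The resulting 18×12 matrix has rank 12, and its Smith normal form has invariant factors (1,1,1,1,1,1,1,1,1,1,1,2).

Reading off H_k = ker ∂_k / im ∂_{k+1}:

  H_0: rank C_0 − rank ∂_1 = 7 − 6 = 1, and the invariant factors of ∂_1 are all 1, so H_0 = Z.
  H_1: rank ker ∂_1 − rank ∂_2 = (18 − 6) − 12 = 0, and ∂_2 has invariant factor 2 > 1, so H_1 = Z/2.
  H_2: rank ker ∂_2 − rank ∂_3 = (12 − 12) − 0 = 0, and there is no ∂_3, so H_2 = 0.

H_0 = Z,  H_1 = Z/2,  H_2 = 0.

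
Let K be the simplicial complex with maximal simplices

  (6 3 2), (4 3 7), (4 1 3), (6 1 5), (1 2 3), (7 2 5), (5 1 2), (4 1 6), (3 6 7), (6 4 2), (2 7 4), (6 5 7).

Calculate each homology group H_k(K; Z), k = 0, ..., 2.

H_0 = Z,  H_1 = Z_2,  H_2 = 0.

Order the vertices as 1 < 2 < 3 < 4 < 5 < 6 < 7. Listing each simplex with vertices in this order, K has dimension 2 with simplices:

  0-simplices (7): [1], [2], [3], [4], [5], [6], [7]
  1-simplices (18): [1,2], [1,3], [1,4], [1,5], [1,6], [2,3], [2,4], [2,5], [2,6], [2,7], [3,4], [3,6], [3,7], [4,6], [4,7], [5,6], [5,7], [6,7]
  2-simplices (12): [1,2,3], [1,2,5], [1,3,4], [1,4,6], [1,5,6], [2,3,6], [2,4,6], [2,4,7], [2,5,7], [3,4,7], [3,6,7], [5,6,7]

Hence C_0 ≅ Z^7, C_1 ≅ Z^18, C_2 ≅ Z^12.

Boundary ∂_1: C_1 → C_0 maps an edge to its endpoints' difference, ∂[p,q] = q − p. For instance
  ∂[2,7] = [7] − [2].
As a 7×18 matrix over Z this has rank 6, with invariant factors (1,1,1,1,1,1).

The boundary map ∂_2: C_2 → C_1 acts by ∂[p,q,r] = [q,r] − [p,r] + [p,q]. For instance
  ∂[3,4,7] = [4,7] − [3,7] + [3,4],
  ∂[1,3,4] = [3,4] − [1,4] + [1,3].
The resulting 18×12 matrix has rank 12, and its Smith normal form has invariant factors (1,1,1,1,1,1,1,1,1,1,1,2).

Reading off H_k = ker ∂_k / im ∂_{k+1}:

  H_0: rank C_0 − rank ∂_1 = 7 − 6 = 1, and the invariant factors of ∂_1 are all 1, so H_0 ≅ Z.
  H_1: rank ker ∂_1 − rank ∂_2 = (18 − 6) − 12 = 0, and ∂_2 has invariant factor 2 > 1, so H_1 ≅ Z_2.
  H_2: rank ker ∂_2 − rank ∂_3 = (12 − 12) − 0 = 0, and there is no ∂_3, so H_2 ≅ 0.

As a check, the Euler characteristic is 7 − 18 + 12 = 1, which agrees with 1 − 0 + 0 = 1.
(K is a triangulation of the real projective plane RP^2.)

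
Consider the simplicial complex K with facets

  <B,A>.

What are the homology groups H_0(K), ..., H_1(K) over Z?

Fix the vertex order A < B and write every simplex with vertices in increasing order. Then dim K = 1 and the simplices of K are:

  0-simplices (2): A, B
  1-simplices (1): AB

so the chain groups are C_0 ≅ Z^2, C_1 ≅ Z^1.

∂_1: C_1 → C_0 sends each edge [p,q] (with p < q) to q − p. For instance
  ∂AB = B − A.
This gives a 2×1 integer matrix of rank 1; reducing to Smith normal form yields diagonal entries (1).

Now H_k = ker ∂_k / im ∂_{k+1}, so:

  H_0: rank C_0 − rank ∂_1 = 2 − 1 = 1, and the invariant factors of ∂_1 are all 1, so H_0 = Z.
  H_1: rank ker ∂_1 − rank ∂_2 = (1 − 1) − 0 = 0, and there is no ∂_2, so H_1 = 0.

As a check, the Euler characteristic is 2 − 1 = 1, which agrees with 1 − 0 = 1.

H_0 = Z,  H_1 = 0.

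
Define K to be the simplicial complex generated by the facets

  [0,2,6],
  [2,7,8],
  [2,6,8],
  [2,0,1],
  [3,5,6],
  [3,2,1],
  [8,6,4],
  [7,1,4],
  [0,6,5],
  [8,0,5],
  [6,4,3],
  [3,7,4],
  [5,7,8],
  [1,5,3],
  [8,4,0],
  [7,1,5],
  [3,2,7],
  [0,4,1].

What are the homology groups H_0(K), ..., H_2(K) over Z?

H_0 = Z,  H_1 = Z ⊕ Z/2,  H_2 = 0.

Take the total order 0 < 1 < 2 < 3 < 4 < 5 < 6 < 7 < 8 on the vertex set. Then K (dimension 2) consists of the simplices:

  0-simplices (9): [0], [1], [2], [3], [4], [5], [6], [7], [8]
  1-simplices (27): (27 of them)
  2-simplices (18): [0,1,2], [0,1,4], [0,2,6], [0,4,8], [0,5,6], [0,5,8], [1,2,3], [1,3,5], [1,4,7], [1,5,7], [2,3,7], [2,6,8], [2,7,8], [3,4,6], [3,4,7], [3,5,6], [4,6,8], [5,7,8]

Hence C_0 ≅ Z^9, C_1 ≅ Z^27, C_2 ≅ Z^18.

∂_1: C_1 → C_0 maps an edge to its endpoints' difference, ∂[p,q] = q − p. For instance
  ∂[2,6] = [6] − [2].
This gives a 9×27 integer matrix of rank 8; reducing to Smith normal form yields diagonal entries (1,1,1,1,1,1,1,1).

Boundary ∂_2: C_2 → C_1 sends each 2-simplex [p,q,r] to [q,r] − [p,r] + [p,q]. For instance
  ∂[3,4,6] = [4,6] − [3,6] + [3,4],
  ∂[4,6,8] = [6,8] − [4,8] + [4,6].
This gives a 27×18 integer matrix of rank 18; reducing to Smith normal form yields diagonal entries (1,1,1,1,1,1,1,1,1,1,1,1,1,1,1,1,1,2).

Now H_k = ker ∂_k / im ∂_{k+1}, so:

  H_0: rank C_0 − rank ∂_1 = 9 − 8 = 1, and the invariant factors of ∂_1 are all 1, so H_0 = Z.
  H_1: rank ker ∂_1 − rank ∂_2 = (27 − 8) − 18 = 1, and ∂_2 has invariant factor 2 > 1, so H_1 = Z ⊕ Z/2.
  H_2: rank ker ∂_2 − rank ∂_3 = (18 − 18) − 0 = 0, and there is no ∂_3, so H_2 = 0.

(K is a triangulation of the Klein bottle.)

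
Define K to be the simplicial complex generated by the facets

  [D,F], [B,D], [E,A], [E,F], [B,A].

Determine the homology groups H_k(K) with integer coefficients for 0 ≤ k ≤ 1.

We work with the vertex ordering A < B < D < E < F. The simplices of K, each written with vertices in increasing order, are:

  0-simplices (5): A, B, D, E, F
  1-simplices (5): AB, AE, BD, DF, EF

Hence C_0 ≅ Z^5, C_1 ≅ Z^5.

The boundary map ∂_1: C_1 → C_0 maps an edge to its endpoints' difference, ∂[p,q] = q − p.
The resulting 5×5 matrix has rank 4, and its Smith normal form has invariant factors (1,1,1,1).

From H_k ≅ ker(∂_k) / im(∂_{k+1}) we obtain:

  H_0: rank C_0 − rank ∂_1 = 5 − 4 = 1, and the invariant factors of ∂_1 are all 1, so H_0 ≅ Z.
  H_1: rank ker ∂_1 − rank ∂_2 = (5 − 4) − 0 = 1, and there is no ∂_2, so H_1 ≅ Z.

As a check, the Euler characteristic is 5 − 5 = 0, which agrees with 1 − 1 = 0.
(K is a triangulation of the circle S^1.)

H_0 ≅ Z,  H_1 ≅ Z.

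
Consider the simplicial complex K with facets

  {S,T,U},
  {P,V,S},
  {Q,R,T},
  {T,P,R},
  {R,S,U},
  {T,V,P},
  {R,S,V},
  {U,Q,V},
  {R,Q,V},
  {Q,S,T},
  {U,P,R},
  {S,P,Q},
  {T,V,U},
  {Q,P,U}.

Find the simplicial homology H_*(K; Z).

Order the vertices as P < Q < R < S < T < U < V. Listing each simplex with vertices in this order, K has dimension 2 with simplices:

  0-simplices (7): P, Q, R, S, T, U, V
  1-simplices (21): PQ, PR, PS, PT, PU, PV, QR, QS, QT, QU, QV, RS, RT, RU, RV, ST, SU, SV, TU, TV, UV
  2-simplices (14): PQS, PQU, PRT, PRU, PSV, PTV, QRT, QRV, QST, QUV, RSU, RSV, STU, TUV

so the chain groups are C_0 ≅ Z^7, C_1 ≅ Z^21, C_2 ≅ Z^14.

The boundary map ∂_1: C_1 → C_0 is given by ∂[p,q] = [q] − [p].
This gives a 7×21 integer matrix of rank 6; reducing to Smith normal form yields diagonal entries (1,1,1,1,1,1).

The boundary map ∂_2: C_2 → C_1 maps a triangle to the signed sum of its edges. For instance
  ∂TUV = UV − TV + TU,
  ∂RSV = SV − RV + RS.
The 21×14 boundary matrix has rank 13 and Smith normal form diag(1,1,1,1,1,1,1,1,1,1,1,1,1).

Computing H_k = (kernel of ∂_k) / (image of ∂_{k+1}):

  H_0: rank C_0 − rank ∂_1 = 7 − 6 = 1, and the invariant factors of ∂_1 are all 1, so H_0 ≅ Z.
  H_1: rank ker ∂_1 − rank ∂_2 = (21 − 6) − 13 = 2, and the invariant factors of ∂_2 are all 1, so H_1 ≅ Z^2.
  H_2: rank ker ∂_2 − rank ∂_3 = (14 − 13) − 0 = 1, and there is no ∂_3, so H_2 ≅ Z.

H_0 = Z,  H_1 = Z^2,  H_2 = Z.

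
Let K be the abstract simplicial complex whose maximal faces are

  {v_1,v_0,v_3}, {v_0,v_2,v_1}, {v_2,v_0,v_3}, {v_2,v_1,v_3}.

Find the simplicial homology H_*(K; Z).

K has 4 vertices, 6 edges, 4 triangles.
rank ∂_0 = 0, rank ∂_1 = 3 ⇒ b_0 = 4 − 0 − 3 = 1; all invariant factors of ∂_1 are 1 so no torsion. So H_0 = Z.
rank ∂_1 = 3, rank ∂_2 = 3 ⇒ b_1 = 6 − 3 − 3 = 0; all invariant factors of ∂_2 are 1 so no torsion. So H_1 = 0.
rank ∂_2 = 3, rank ∂_3 = 0 ⇒ b_2 = 4 − 3 − 0 = 1. So H_2 = Z.

H_0 ≅ Z,  H_1 = 0,  H_2 ≅ Z.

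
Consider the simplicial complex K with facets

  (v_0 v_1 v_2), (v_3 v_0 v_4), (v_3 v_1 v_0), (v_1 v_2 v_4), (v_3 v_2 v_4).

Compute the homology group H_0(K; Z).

K has 5 vertices, 10 edges, 5 triangles.
rank ∂_0 = 0, rank ∂_1 = 4 ⇒ b_0 = 5 − 0 − 4 = 1; all invariant factors of ∂_1 are 1 so no torsion. So H_0 = Z.

H_0 ≅ Z.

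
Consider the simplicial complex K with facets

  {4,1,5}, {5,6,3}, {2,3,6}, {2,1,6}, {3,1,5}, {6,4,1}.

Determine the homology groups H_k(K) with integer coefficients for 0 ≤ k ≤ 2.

H_0 = Z,  H_1 = Z,  H_2 = 0.

Order the vertices as 1 < 2 < 3 < 4 < 5 < 6. Listing each simplex with vertices in this order, K has dimension 2 with simplices:

  0-simplices (6): [1], [2], [3], [4], [5], [6]
  1-simplices (12): [1,2], [1,3], [1,4], [1,5], [1,6], [2,3], [2,6], [3,5], [3,6], [4,5], [4,6], [5,6]
  2-simplices (6): [1,2,6], [1,3,5], [1,4,5], [1,4,6], [2,3,6], [3,5,6]

so the chain groups are C_0 ≅ Z^6, C_1 ≅ Z^12, C_2 ≅ Z^6.

Boundary ∂_1: C_1 → C_0 is given by ∂[p,q] = [q] − [p]. For instance
  ∂[3,5] = [5] − [3].
The resulting 6×12 matrix has rank 5, and its Smith normal form has invariant factors (1,1,1,1,1).

∂_2: C_2 → C_1 acts by ∂[p,q,r] = [q,r] − [p,r] + [p,q]. For instance
  ∂[1,2,6] = [2,6] − [1,6] + [1,2],
  ∂[2,3,6] = [3,6] − [2,6] + [2,3].
The resulting 12×6 matrix has rank 6, and its Smith normal form has invariant factors (1,1,1,1,1,1).

Reading off H_k = ker ∂_k / im ∂_{k+1}:

  H_0: rank C_0 − rank ∂_1 = 6 − 5 = 1, and the invariant factors of ∂_1 are all 1, so H_0 ≅ Z.
  H_1: rank ker ∂_1 − rank ∂_2 = (12 − 5) − 6 = 1, and the invariant factors of ∂_2 are all 1, so H_1 ≅ Z.
  H_2: rank ker ∂_2 − rank ∂_3 = (6 − 6) − 0 = 0, and there is no ∂_3, so H_2 ≅ 0.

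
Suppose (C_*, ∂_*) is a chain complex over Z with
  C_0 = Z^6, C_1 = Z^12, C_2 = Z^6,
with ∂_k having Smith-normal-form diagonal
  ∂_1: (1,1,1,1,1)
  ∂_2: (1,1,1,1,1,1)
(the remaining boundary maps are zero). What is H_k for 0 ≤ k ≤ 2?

H_0: b_0 = 6 − 0 − 5 = 1; torsion from ∂_1 factors > 1: none. So H_0 = Z.
H_1: b_1 = 12 − 5 − 6 = 1; torsion from ∂_2 factors > 1: none. So H_1 = Z.
H_2: b_2 = 6 − 6 − 0 = 0; torsion from ∂_3 factors > 1: none. So H_2 = 0.

H_0 = Z,  H_1 = Z,  H_2 = 0.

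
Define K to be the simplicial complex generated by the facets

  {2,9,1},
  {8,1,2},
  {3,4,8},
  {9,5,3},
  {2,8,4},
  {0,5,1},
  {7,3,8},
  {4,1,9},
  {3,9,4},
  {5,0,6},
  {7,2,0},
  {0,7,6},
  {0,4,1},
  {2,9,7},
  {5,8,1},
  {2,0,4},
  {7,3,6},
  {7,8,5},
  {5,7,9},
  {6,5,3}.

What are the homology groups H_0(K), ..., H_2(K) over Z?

Order the vertices as 0 < 1 < 2 < 3 < 4 < 5 < 6 < 7 < 8 < 9. Listing each simplex with vertices in this order, K has dimension 2 with simplices:

  0-simplices (10): [0], [1], [2], [3], [4], [5], [6], [7], [8], [9]
  1-simplices (30): (30 of them)
  2-simplices (20): (20 of them)

giving chain groups C_0 ≅ Z^10, C_1 ≅ Z^30, C_2 ≅ Z^20.

Boundary ∂_1: C_1 → C_0 is given by ∂[p,q] = [q] − [p]. For instance
  ∂[0,4] = [4] − [0].
The 10×30 boundary matrix has rank 9 and Smith normal form diag(1,1,1,1,1,1,1,1,1).

∂_2: C_2 → C_1 maps a triangle to the signed sum of its edges. For instance
  ∂[0,2,7] = [2,7] − [0,7] + [0,2],
  ∂[3,7,8] = [7,8] − [3,8] + [3,7].
The 30×20 boundary matrix has rank 20 and Smith normal form diag(1,1,1,1,1,1,1,1,1,1,1,1,1,1,1,1,1,1,1,2).

From H_k ≅ ker(∂_k) / im(∂_{k+1}) we obtain:

  H_0: rank C_0 − rank ∂_1 = 10 − 9 = 1, and the invariant factors of ∂_1 are all 1, so H_0 = Z.
  H_1: rank ker ∂_1 − rank ∂_2 = (30 − 9) − 20 = 1, and ∂_2 has invariant factor 2 > 1, so H_1 = Z ⊕ Z/2.
  H_2: rank ker ∂_2 − rank ∂_3 = (20 − 20) − 0 = 0, and there is no ∂_3, so H_2 = 0.

As a check, the Euler characteristic is 10 − 30 + 20 = 0, which agrees with 1 − 1 + 0 = 0.
(K is a triangulation of the Klein bottle.)

H_0 ≅ Z,  H_1 ≅ Z ⊕ Z/2,  H_2 = 0.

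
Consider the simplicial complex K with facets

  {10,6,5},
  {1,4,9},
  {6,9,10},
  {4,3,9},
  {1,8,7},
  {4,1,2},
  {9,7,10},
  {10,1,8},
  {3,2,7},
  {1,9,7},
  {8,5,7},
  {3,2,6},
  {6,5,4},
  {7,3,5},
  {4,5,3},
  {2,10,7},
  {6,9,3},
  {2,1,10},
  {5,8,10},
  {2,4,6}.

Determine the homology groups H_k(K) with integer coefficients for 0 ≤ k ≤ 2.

H_0 = Z,  H_1 = Z ⊕ Z/2,  H_2 = 0.

Order the vertices as 1 < 2 < 3 < 4 < 5 < 6 < 7 < 8 < 9 < 10. Listing each simplex with vertices in this order, K has dimension 2 with simplices:

  0-simplices (10): [1], [2], [3], [4], [5], [6], [7], [8], [9], [10]
  1-simplices (30): (30 of them)
  2-simplices (20): (20 of them)

giving chain groups C_0 ≅ Z^10, C_1 ≅ Z^30, C_2 ≅ Z^20.

Boundary ∂_1: C_1 → C_0 sends each edge [p,q] (with p < q) to q − p.
As a 10×30 matrix over Z this has rank 9, with invariant factors (1,1,1,1,1,1,1,1,1).

The boundary map ∂_2: C_2 → C_1 acts by ∂[p,q,r] = [q,r] − [p,r] + [p,q]. For instance
  ∂[2,4,6] = [4,6] − [2,6] + [2,4],
  ∂[3,6,9] = [6,9] − [3,9] + [3,6].
As a 30×20 matrix over Z this has rank 20, with invariant factors (1,1,1,1,1,1,1,1,1,1,1,1,1,1,1,1,1,1,1,2).

Reading off H_k = ker ∂_k / im ∂_{k+1}:

  H_0: rank C_0 − rank ∂_1 = 10 − 9 = 1, and the invariant factors of ∂_1 are all 1, so H_0 = Z.
  H_1: rank ker ∂_1 − rank ∂_2 = (30 − 9) − 20 = 1, and ∂_2 has invariant factor 2 > 1, so H_1 = Z ⊕ Z/2.
  H_2: rank ker ∂_2 − rank ∂_3 = (20 − 20) − 0 = 0, and there is no ∂_3, so H_2 = 0.

As a check, the Euler characteristic is 10 − 30 + 20 = 0, which agrees with 1 − 1 + 0 = 0.
(K is a triangulation of the Klein bottle.)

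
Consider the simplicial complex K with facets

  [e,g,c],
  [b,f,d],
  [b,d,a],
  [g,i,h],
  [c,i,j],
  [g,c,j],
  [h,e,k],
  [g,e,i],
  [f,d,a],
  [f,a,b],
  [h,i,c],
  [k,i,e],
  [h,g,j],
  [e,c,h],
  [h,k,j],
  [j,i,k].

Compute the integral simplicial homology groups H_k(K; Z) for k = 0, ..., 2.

We work with the vertex ordering a < b < c < d < e < f < g < h < i < j < k. The simplices of K, each written with vertices in increasing order, are:

  0-simplices (11): a, b, c, d, e, f, g, h, i, j, k
  1-simplices (24): ab, ad, af, bd, bf, ce, cg, ch, ci, cj, df, eg, eh, ei, ek, gh, gi, gj, hi, hj, hk, ij, ik, jk
  2-simplices (16): abd, abf, adf, bdf, ceg, ceh, cgj, chi, cij, egi, ehk, eik, ghi, ghj, hjk, ijk

so the chain groups are C_0 ≅ Z^11, C_1 ≅ Z^24, C_2 ≅ Z^16.

Boundary ∂_1: C_1 → C_0 is given by ∂[p,q] = [q] − [p].
The resulting 11×24 matrix has rank 9, and its Smith normal form has invariant factors (1,1,1,1,1,1,1,1,1).

Boundary ∂_2: C_2 → C_1 sends each 2-simplex [p,q,r] to [q,r] − [p,r] + [p,q]. For instance
  ∂ehk = hk − ek + eh,
  ∂ghj = hj − gj + gh.
The 24×16 boundary matrix has rank 15 and Smith normal form diag(1,1,1,1,1,1,1,1,1,1,1,1,1,1,2).

From H_k ≅ ker(∂_k) / im(∂_{k+1}) we obtain:

  H_0: rank C_0 − rank ∂_1 = 11 − 9 = 2, and the invariant factors of ∂_1 are all 1, so H_0 ≅ Z^2.
  H_1: rank ker ∂_1 − rank ∂_2 = (24 − 9) − 15 = 0, and ∂_2 has invariant factor 2 > 1, so H_1 ≅ Z/2.
  H_2: rank ker ∂_2 − rank ∂_3 = (16 − 15) − 0 = 1, and there is no ∂_3, so H_2 ≅ Z.

H_0 = Z^2,  H_1 = Z/2,  H_2 = Z.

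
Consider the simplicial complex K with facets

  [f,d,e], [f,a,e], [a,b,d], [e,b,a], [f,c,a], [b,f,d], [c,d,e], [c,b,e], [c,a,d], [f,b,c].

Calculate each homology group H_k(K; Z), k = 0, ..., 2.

H_0 ≅ Z,  H_1 ≅ Z/2,  H_2 = 0.

Take the total order a < b < c < d < e < f on the vertex set. Then K (dimension 2) consists of the simplices:

  0-simplices (6): a, b, c, d, e, f
  1-simplices (15): ab, ac, ad, ae, af, bc, bd, be, bf, cd, ce, cf, de, df, ef
  2-simplices (10): abd, abe, acd, acf, aef, bce, bcf, bdf, cde, def

Hence C_0 ≅ Z^6, C_1 ≅ Z^15, C_2 ≅ Z^10.

∂_1: C_1 → C_0 maps an edge to its endpoints' difference, ∂[p,q] = q − p.
As a 6×15 matrix over Z this has rank 5, with invariant factors (1,1,1,1,1).

Boundary ∂_2: C_2 → C_1 sends each 2-simplex [p,q,r] to [q,r] − [p,r] + [p,q]. For instance
  ∂aef = ef − af + ae,
  ∂abe = be − ae + ab.
This gives a 15×10 integer matrix of rank 10; reducing to Smith normal form yields diagonal entries (1,1,1,1,1,1,1,1,1,2).

Now H_k = ker ∂_k / im ∂_{k+1}, so:

  H_0: rank C_0 − rank ∂_1 = 6 − 5 = 1, and the invariant factors of ∂_1 are all 1, so H_0 ≅ Z.
  H_1: rank ker ∂_1 − rank ∂_2 = (15 − 5) − 10 = 0, and ∂_2 has invariant factor 2 > 1, so H_1 ≅ Z/2.
  H_2: rank ker ∂_2 − rank ∂_3 = (10 − 10) − 0 = 0, and there is no ∂_3, so H_2 ≅ 0.

As a check, the Euler characteristic is 6 − 15 + 10 = 1, which agrees with 1 − 0 + 0 = 1.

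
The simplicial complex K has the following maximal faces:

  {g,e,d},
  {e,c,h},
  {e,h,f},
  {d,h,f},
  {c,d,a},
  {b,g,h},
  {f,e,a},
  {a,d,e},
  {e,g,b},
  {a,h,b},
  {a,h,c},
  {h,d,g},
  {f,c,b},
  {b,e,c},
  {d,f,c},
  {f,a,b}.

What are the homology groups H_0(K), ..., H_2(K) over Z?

We work with the vertex ordering a < b < c < d < e < f < g < h. The simplices of K, each written with vertices in increasing order, are:

  0-simplices (8): a, b, c, d, e, f, g, h
  1-simplices (24): ab, ac, ad, ae, af, ah, bc, be, bf, bg, bh, cd, ce, cf, ch, de, df, dg, dh, ef, eg, eh, fh, gh
  2-simplices (16): abf, abh, acd, ach, ade, aef, bce, bcf, beg, bgh, cdf, ceh, deg, dfh, dgh, efh

giving chain groups C_0 ≅ Z^8, C_1 ≅ Z^24, C_2 ≅ Z^16.

The boundary map ∂_1: C_1 → C_0 is given by ∂[p,q] = [q] − [p]. For instance
  ∂ah = h − a.
The 8×24 boundary matrix has rank 7 and Smith normal form diag(1,1,1,1,1,1,1).

The boundary map ∂_2: C_2 → C_1 maps a triangle to the signed sum of its edges. For instance
  ∂bcf = cf − bf + bc,
  ∂abh = bh − ah + ab.
The resulting 24×16 matrix has rank 15, and its Smith normal form has invariant factors (1,1,1,1,1,1,1,1,1,1,1,1,1,1,1).

Reading off H_k = ker ∂_k / im ∂_{k+1}:

  H_0: rank C_0 − rank ∂_1 = 8 − 7 = 1, and the invariant factors of ∂_1 are all 1, so H_0 = Z.
  H_1: rank ker ∂_1 − rank ∂_2 = (24 − 7) − 15 = 2, and the invariant factors of ∂_2 are all 1, so H_1 = Z^2.
  H_2: rank ker ∂_2 − rank ∂_3 = (16 − 15) − 0 = 1, and there is no ∂_3, so H_2 = Z.

H_0 = Z,  H_1 = Z^2,  H_2 = Z.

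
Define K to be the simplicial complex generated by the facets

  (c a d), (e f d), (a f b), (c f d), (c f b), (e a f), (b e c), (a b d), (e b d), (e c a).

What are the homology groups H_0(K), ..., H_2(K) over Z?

H_0 ≅ Z,  H_1 ≅ Z/2,  H_2 = 0.

Fix the vertex order a < b < c < d < e < f and write every simplex with vertices in increasing order. Then dim K = 2 and the simplices of K are:

  0-simplices (6): a, b, c, d, e, f
  1-simplices (15): ab, ac, ad, ae, af, bc, bd, be, bf, cd, ce, cf, de, df, ef
  2-simplices (10): abd, abf, acd, ace, aef, bce, bcf, bde, cdf, def

so the chain groups are C_0 ≅ Z^6, C_1 ≅ Z^15, C_2 ≅ Z^10.

The boundary map ∂_1: C_1 → C_0 is given by ∂[p,q] = [q] − [p].
As a 6×15 matrix over Z this has rank 5, with invariant factors (1,1,1,1,1).

Boundary ∂_2: C_2 → C_1 maps a triangle to the signed sum of its edges. For instance
  ∂abf = bf − af + ab,
  ∂bde = de − be + bd.
The resulting 15×10 matrix has rank 10, and its Smith normal form has invariant factors (1,1,1,1,1,1,1,1,1,2).

Reading off H_k = ker ∂_k / im ∂_{k+1}:

  H_0: rank C_0 − rank ∂_1 = 6 − 5 = 1, and the invariant factors of ∂_1 are all 1, so H_0 = Z.
  H_1: rank ker ∂_1 − rank ∂_2 = (15 − 5) − 10 = 0, and ∂_2 has invariant factor 2 > 1, so H_1 = Z/2.
  H_2: rank ker ∂_2 − rank ∂_3 = (10 − 10) − 0 = 0, and there is no ∂_3, so H_2 = 0.

(K is a triangulation of the real projective plane RP^2.)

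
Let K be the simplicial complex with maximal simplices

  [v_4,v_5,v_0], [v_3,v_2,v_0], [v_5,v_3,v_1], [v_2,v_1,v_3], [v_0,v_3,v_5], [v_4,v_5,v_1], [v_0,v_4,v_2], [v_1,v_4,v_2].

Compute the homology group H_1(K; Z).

Take the total order v_0 < v_1 < v_2 < v_3 < v_4 < v_5 on the vertex set. Then K (dimension 2) consists of the simplices:

  0-simplices (6): [v_0], [v_1], [v_2], [v_3], [v_4], [v_5]
  1-simplices (12): [v_0,v_2], [v_0,v_3], [v_0,v_4], [v_0,v_5], [v_1,v_2], [v_1,v_3], [v_1,v_4], [v_1,v_5], [v_2,v_3], [v_2,v_4], [v_3,v_5], [v_4,v_5]
  2-simplices (8): [v_0,v_2,v_3], [v_0,v_2,v_4], [v_0,v_3,v_5], [v_0,v_4,v_5], [v_1,v_2,v_3], [v_1,v_2,v_4], [v_1,v_3,v_5], [v_1,v_4,v_5]

so the chain groups are C_0 ≅ Z^6, C_1 ≅ Z^12, C_2 ≅ Z^8.

∂_1: C_1 → C_0 maps an edge to its endpoints' difference, ∂[p,q] = q − p. For instance
  ∂[v_1,v_5] = [v_5] − [v_1].
The resulting 6×12 matrix has rank 5, and its Smith normal form has invariant factors (1,1,1,1,1).

The boundary map ∂_2: C_2 → C_1 maps a triangle to the signed sum of its edges. For instance
  ∂[v_1,v_4,v_5] = [v_4,v_5] − [v_1,v_5] + [v_1,v_4],
  ∂[v_0,v_4,v_5] = [v_4,v_5] − [v_0,v_5] + [v_0,v_4].
The resulting 12×8 matrix has rank 7, and its Smith normal form has invariant factors (1,1,1,1,1,1,1).

From H_k ≅ ker(∂_k) / im(∂_{k+1}) we obtain:

  H_1: rank ker ∂_1 − rank ∂_2 = (12 − 5) − 7 = 0, and the invariant factors of ∂_2 are all 1, so H_1 = 0.

H_1 = 0.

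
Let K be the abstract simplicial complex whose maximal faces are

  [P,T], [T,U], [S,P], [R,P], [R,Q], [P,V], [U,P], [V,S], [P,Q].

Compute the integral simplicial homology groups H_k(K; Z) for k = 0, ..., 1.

We work with the vertex ordering P < Q < R < S < T < U < V. The simplices of K, each written with vertices in increasing order, are:

  0-simplices (7): P, Q, R, S, T, U, V
  1-simplices (9): PQ, PR, PS, PT, PU, PV, QR, SV, TU

giving chain groups C_0 ≅ Z^7, C_1 ≅ Z^9.

Boundary ∂_1: C_1 → C_0 is given by ∂[p,q] = [q] − [p]. For instance
  ∂TU = U − T.
The 7×9 boundary matrix has rank 6 and Smith normal form diag(1,1,1,1,1,1).

Computing H_k = (kernel of ∂_k) / (image of ∂_{k+1}):

  H_0: rank C_0 − rank ∂_1 = 7 − 6 = 1, and the invariant factors of ∂_1 are all 1, so H_0 ≅ Z.
  H_1: rank ker ∂_1 − rank ∂_2 = (9 − 6) − 0 = 3, and there is no ∂_2, so H_1 ≅ Z^3.

As a check, the Euler characteristic is 7 − 9 = -2, which agrees with 1 − 3 = -2.
(K is a triangulation of a wedge of 3 circles.)

H_0 = Z,  H_1 = Z^3.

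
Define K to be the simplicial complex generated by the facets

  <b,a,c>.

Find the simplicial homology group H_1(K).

H_1 ≅ 0.

Fix the vertex order a < b < c and write every simplex with vertices in increasing order. Then dim K = 2 and the simplices of K are:

  0-simplices (3): a, b, c
  1-simplices (3): ab, ac, bc
  2-simplices (1): abc

Hence C_0 ≅ Z^3, C_1 ≅ Z^3, C_2 ≅ Z^1.

∂_1: C_1 → C_0 is given by ∂[p,q] = [q] − [p]. For instance
  ∂ac = c − a.
This gives a 3×3 integer matrix of rank 2; reducing to Smith normal form yields diagonal entries (1,1).

∂_2: C_2 → C_1 acts by ∂[p,q,r] = [q,r] − [p,r] + [p,q]. For instance
  ∂abc = bc − ac + ab.
The resulting 3×1 matrix has rank 1, and its Smith normal form has invariant factors (1).

Computing H_k = (kernel of ∂_k) / (image of ∂_{k+1}):

  H_1: rank ker ∂_1 − rank ∂_2 = (3 − 2) − 1 = 0, and the invariant factors of ∂_2 are all 1, so H_1 ≅ 0.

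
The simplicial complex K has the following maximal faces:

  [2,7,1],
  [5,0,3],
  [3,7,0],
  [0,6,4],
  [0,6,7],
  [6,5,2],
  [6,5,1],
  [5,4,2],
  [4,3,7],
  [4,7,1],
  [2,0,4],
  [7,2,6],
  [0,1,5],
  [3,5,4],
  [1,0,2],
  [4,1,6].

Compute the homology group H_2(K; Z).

Fix the vertex order 0 < 1 < 2 < 3 < 4 < 5 < 6 < 7 and write every simplex with vertices in increasing order. Then dim K = 2 and the simplices of K are:

  0-simplices (8): [0], [1], [2], [3], [4], [5], [6], [7]
  1-simplices (24): (24 of them)
  2-simplices (16): [0,1,2], [0,1,5], [0,2,4], [0,3,5], [0,3,7], [0,4,6], [0,6,7], [1,2,7], [1,4,6], [1,4,7], [1,5,6], [2,4,5], [2,5,6], [2,6,7], [3,4,5], [3,4,7]

giving chain groups C_0 ≅ Z^8, C_1 ≅ Z^24, C_2 ≅ Z^16.

Boundary ∂_1: C_1 → C_0 maps an edge to its endpoints' difference, ∂[p,q] = q − p.
As a 8×24 matrix over Z this has rank 7, with invariant factors (1,1,1,1,1,1,1).

The boundary map ∂_2: C_2 → C_1 maps a triangle to the signed sum of its edges. For instance
  ∂[0,3,5] = [3,5] − [0,5] + [0,3],
  ∂[0,1,5] = [1,5] − [0,5] + [0,1].
The resulting 24×16 matrix has rank 15, and its Smith normal form has invariant factors (1,1,1,1,1,1,1,1,1,1,1,1,1,1,1).

Reading off H_k = ker ∂_k / im ∂_{k+1}:

  H_2: rank ker ∂_2 − rank ∂_3 = (16 − 15) − 0 = 1, and there is no ∂_3, so H_2 ≅ Z.

H_2 ≅ Z.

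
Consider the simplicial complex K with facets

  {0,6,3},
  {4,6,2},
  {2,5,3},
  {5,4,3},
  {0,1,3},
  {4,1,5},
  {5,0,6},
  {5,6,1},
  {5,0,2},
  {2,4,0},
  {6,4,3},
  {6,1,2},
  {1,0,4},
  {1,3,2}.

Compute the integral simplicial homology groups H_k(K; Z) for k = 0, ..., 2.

Take the total order 0 < 1 < 2 < 3 < 4 < 5 < 6 on the vertex set. Then K (dimension 2) consists of the simplices:

  0-simplices (7): [0], [1], [2], [3], [4], [5], [6]
  1-simplices (21): [0,1], [0,2], [0,3], [0,4], [0,5], [0,6], [1,2], [1,3], [1,4], [1,5], [1,6], [2,3], [2,4], [2,5], [2,6], [3,4], [3,5], [3,6], [4,5], [4,6], [5,6]
  2-simplices (14): [0,1,3], [0,1,4], [0,2,4], [0,2,5], [0,3,6], [0,5,6], [1,2,3], [1,2,6], [1,4,5], [1,5,6], [2,3,5], [2,4,6], [3,4,5], [3,4,6]

giving chain groups C_0 ≅ Z^7, C_1 ≅ Z^21, C_2 ≅ Z^14.

Boundary ∂_1: C_1 → C_0 sends each edge [p,q] (with p < q) to q − p.
As a 7×21 matrix over Z this has rank 6, with invariant factors (1,1,1,1,1,1).

Boundary ∂_2: C_2 → C_1 maps a triangle to the signed sum of its edges. For instance
  ∂[0,1,3] = [1,3] − [0,3] + [0,1],
  ∂[0,5,6] = [5,6] − [0,6] + [0,5].
The 21×14 boundary matrix has rank 13 and Smith normal form diag(1,1,1,1,1,1,1,1,1,1,1,1,1).

Now H_k = ker ∂_k / im ∂_{k+1}, so:

  H_0: rank C_0 − rank ∂_1 = 7 − 6 = 1, and the invariant factors of ∂_1 are all 1, so H_0 = Z.
  H_1: rank ker ∂_1 − rank ∂_2 = (21 − 6) − 13 = 2, and the invariant factors of ∂_2 are all 1, so H_1 = Z^2.
  H_2: rank ker ∂_2 − rank ∂_3 = (14 − 13) − 0 = 1, and there is no ∂_3, so H_2 = Z.

H_0 ≅ Z,  H_1 ≅ Z^2,  H_2 ≅ Z.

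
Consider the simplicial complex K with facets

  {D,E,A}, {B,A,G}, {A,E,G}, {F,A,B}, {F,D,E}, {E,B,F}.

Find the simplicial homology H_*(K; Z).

H_0 = Z,  H_1 = Z,  H_2 = 0.

Order the vertices as A < B < D < E < F < G. Listing each simplex with vertices in this order, K has dimension 2 with simplices:

  0-simplices (6): A, B, D, E, F, G
  1-simplices (12): AB, AD, AE, AF, AG, BE, BF, BG, DE, DF, EF, EG
  2-simplices (6): ABF, ABG, ADE, AEG, BEF, DEF

Hence C_0 ≅ Z^6, C_1 ≅ Z^12, C_2 ≅ Z^6.

The boundary map ∂_1: C_1 → C_0 maps an edge to its endpoints' difference, ∂[p,q] = q − p.
As a 6×12 matrix over Z this has rank 5, with invariant factors (1,1,1,1,1).

The boundary map ∂_2: C_2 → C_1 maps a triangle to the signed sum of its edges. For instance
  ∂ADE = DE − AE + AD,
  ∂DEF = EF − DF + DE.
The 12×6 boundary matrix has rank 6 and Smith normal form diag(1,1,1,1,1,1).

Computing H_k = (kernel of ∂_k) / (image of ∂_{k+1}):

  H_0: rank C_0 − rank ∂_1 = 6 − 5 = 1, and the invariant factors of ∂_1 are all 1, so H_0 ≅ Z.
  H_1: rank ker ∂_1 − rank ∂_2 = (12 − 5) − 6 = 1, and the invariant factors of ∂_2 are all 1, so H_1 ≅ Z.
  H_2: rank ker ∂_2 − rank ∂_3 = (6 − 6) − 0 = 0, and there is no ∂_3, so H_2 ≅ 0.

As a check, the Euler characteristic is 6 − 12 + 6 = 0, which agrees with 1 − 1 + 0 = 0.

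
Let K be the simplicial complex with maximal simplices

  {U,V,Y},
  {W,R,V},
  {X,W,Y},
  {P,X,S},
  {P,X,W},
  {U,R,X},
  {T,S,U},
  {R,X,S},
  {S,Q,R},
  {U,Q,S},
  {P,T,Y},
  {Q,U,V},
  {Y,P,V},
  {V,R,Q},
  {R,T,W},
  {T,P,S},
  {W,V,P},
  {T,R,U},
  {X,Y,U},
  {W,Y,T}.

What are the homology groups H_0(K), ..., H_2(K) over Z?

Fix the vertex order P < Q < R < S < T < U < V < W < X < Y and write every simplex with vertices in increasing order. Then dim K = 2 and the simplices of K are:

  0-simplices (10): P, Q, R, S, T, U, V, W, X, Y
  1-simplices (30): PS, PT, PV, PW, PX, PY, QR, QS, QU, QV, RS, RT, RU, RV, RW, RX, ST, SU, SX, TU, TW, TY, UV, UX, UY, VW, VY, WX, WY, XY
  2-simplices (20): PST, PSX, PTY, PVW, PVY, PWX, QRS, QRV, QSU, QUV, RSX, RTU, RTW, RUX, RVW, STU, TWY, UVY, UXY, WXY

giving chain groups C_0 ≅ Z^10, C_1 ≅ Z^30, C_2 ≅ Z^20.

Boundary ∂_1: C_1 → C_0 maps an edge to its endpoints' difference, ∂[p,q] = q − p.
As a 10×30 matrix over Z this has rank 9, with invariant factors (1,1,1,1,1,1,1,1,1).

∂_2: C_2 → C_1 acts by ∂[p,q,r] = [q,r] − [p,r] + [p,q]. For instance
  ∂UVY = VY − UY + UV,
  ∂PTY = TY − PY + PT.
This gives a 30×20 integer matrix of rank 20; reducing to Smith normal form yields diagonal entries (1,1,1,1,1,1,1,1,1,1,1,1,1,1,1,1,1,1,1,2).

Reading off H_k = ker ∂_k / im ∂_{k+1}:

  H_0: rank C_0 − rank ∂_1 = 10 − 9 = 1, and the invariant factors of ∂_1 are all 1, so H_0 = Z.
  H_1: rank ker ∂_1 − rank ∂_2 = (30 − 9) − 20 = 1, and ∂_2 has invariant factor 2 > 1, so H_1 = Z ⊕ Z/2Z.
  H_2: rank ker ∂_2 − rank ∂_3 = (20 − 20) − 0 = 0, and there is no ∂_3, so H_2 = 0.

As a check, the Euler characteristic is 10 − 30 + 20 = 0, which agrees with 1 − 1 + 0 = 0.
(K is a triangulation of the Klein bottle.)

H_0 = Z,  H_1 = Z ⊕ Z/2Z,  H_2 = 0.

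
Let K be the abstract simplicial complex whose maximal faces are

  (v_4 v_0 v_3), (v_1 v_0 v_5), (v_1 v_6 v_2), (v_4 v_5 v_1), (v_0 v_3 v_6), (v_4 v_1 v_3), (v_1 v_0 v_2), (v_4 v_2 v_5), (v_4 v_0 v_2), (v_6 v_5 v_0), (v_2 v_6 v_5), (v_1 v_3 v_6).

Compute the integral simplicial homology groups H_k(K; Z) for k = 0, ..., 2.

K has 7 vertices, 18 edges, 12 triangles.
rank ∂_0 = 0, rank ∂_1 = 6 ⇒ b_0 = 7 − 0 − 6 = 1; all invariant factors of ∂_1 are 1 so no torsion. So H_0 ≅ Z.
rank ∂_1 = 6, rank ∂_2 = 12 ⇒ b_1 = 18 − 6 − 12 = 0; ∂_2 has invariant factor(s) [2] giving torsion. So H_1 ≅ Z/2.
rank ∂_2 = 12, rank ∂_3 = 0 ⇒ b_2 = 12 − 12 − 0 = 0. So H_2 ≅ 0.

H_0 ≅ Z,  H_1 ≅ Z/2,  H_2 = 0.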